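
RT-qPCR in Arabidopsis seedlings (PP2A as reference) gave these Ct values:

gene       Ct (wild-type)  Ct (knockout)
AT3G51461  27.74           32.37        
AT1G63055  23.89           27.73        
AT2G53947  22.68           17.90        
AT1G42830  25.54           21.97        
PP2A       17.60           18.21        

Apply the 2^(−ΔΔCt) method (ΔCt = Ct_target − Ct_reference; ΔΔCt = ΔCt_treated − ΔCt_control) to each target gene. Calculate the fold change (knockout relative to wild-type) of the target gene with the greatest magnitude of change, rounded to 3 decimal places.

AT3G51461: ΔΔCt = (32.37−18.21) − (27.74−17.60) = 14.16 − 10.14 = 4.02; fold change = 2^-4.02 = 0.062
AT1G63055: ΔΔCt = (27.73−18.21) − (23.89−17.60) = 9.52 − 6.29 = 3.23; fold change = 2^-3.23 = 0.107
AT2G53947: ΔΔCt = (17.90−18.21) − (22.68−17.60) = -0.31 − 5.08 = -5.39; fold change = 2^5.39 = 41.933
AT1G42830: ΔΔCt = (21.97−18.21) − (25.54−17.60) = 3.76 − 7.94 = -4.18; fold change = 2^4.18 = 18.126
AT2G53947 has the largest |ΔΔCt| = 5.39.

41.933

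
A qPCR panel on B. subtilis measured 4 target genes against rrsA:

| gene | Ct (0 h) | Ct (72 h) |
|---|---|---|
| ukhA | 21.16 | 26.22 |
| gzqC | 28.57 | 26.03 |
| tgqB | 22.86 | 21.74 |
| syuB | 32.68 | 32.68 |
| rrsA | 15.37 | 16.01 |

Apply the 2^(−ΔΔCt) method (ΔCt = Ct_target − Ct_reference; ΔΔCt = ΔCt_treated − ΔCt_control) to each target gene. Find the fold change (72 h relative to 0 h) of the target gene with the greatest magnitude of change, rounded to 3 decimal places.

ukhA: ΔΔCt = (26.22−16.01) − (21.16−15.37) = 10.21 − 5.79 = 4.42; fold change = 2^-4.42 = 0.047
gzqC: ΔΔCt = (26.03−16.01) − (28.57−15.37) = 10.02 − 13.20 = -3.18; fold change = 2^3.18 = 9.063
tgqB: ΔΔCt = (21.74−16.01) − (22.86−15.37) = 5.73 − 7.49 = -1.76; fold change = 2^1.76 = 3.387
syuB: ΔΔCt = (32.68−16.01) − (32.68−15.37) = 16.67 − 17.31 = -0.64; fold change = 2^0.64 = 1.558
ukhA has the largest |ΔΔCt| = 4.42.

0.047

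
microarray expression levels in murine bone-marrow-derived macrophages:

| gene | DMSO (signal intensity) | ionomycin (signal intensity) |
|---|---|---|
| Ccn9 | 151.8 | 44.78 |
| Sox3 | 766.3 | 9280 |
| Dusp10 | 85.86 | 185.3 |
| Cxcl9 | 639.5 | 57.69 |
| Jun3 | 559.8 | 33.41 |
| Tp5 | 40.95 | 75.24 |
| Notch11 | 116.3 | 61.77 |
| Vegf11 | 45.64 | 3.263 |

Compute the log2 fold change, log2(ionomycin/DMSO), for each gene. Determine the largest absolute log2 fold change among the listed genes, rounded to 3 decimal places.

log2(44.78/151.8) = -1.761  (Ccn9)
log2(9280/766.3) = 3.598  (Sox3)
log2(185.3/85.86) = 1.110  (Dusp10)
log2(57.69/639.5) = -3.471  (Cxcl9)
log2(33.41/559.8) = -4.067  (Jun3)
log2(75.24/40.95) = 0.878  (Tp5)
log2(61.77/116.3) = -0.913  (Notch11)
log2(3.263/45.64) = -3.806  (Vegf11)
The largest magnitude belongs to Jun3.

4.067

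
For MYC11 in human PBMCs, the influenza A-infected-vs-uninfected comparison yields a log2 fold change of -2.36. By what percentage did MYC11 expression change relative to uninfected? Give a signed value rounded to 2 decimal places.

Fold change = 2^(-2.36) = 0.1948
Percent change = (FC − 1) × 100% = (0.1948 − 1) × 100 = -80.52%

-80.52%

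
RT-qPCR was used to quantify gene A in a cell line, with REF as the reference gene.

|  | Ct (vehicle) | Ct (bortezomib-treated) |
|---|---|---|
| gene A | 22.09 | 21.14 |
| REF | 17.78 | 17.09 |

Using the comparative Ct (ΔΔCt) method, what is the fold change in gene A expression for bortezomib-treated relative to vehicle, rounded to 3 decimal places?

ΔCt(vehicle) = 22.090 − 17.780 = 4.310
ΔCt(bortezomib-treated) = 21.140 − 17.090 = 4.050
ΔΔCt = 4.050 − 4.310 = -0.260
Fold change = 2^(−(-0.260)) = 2^0.260 = 1.1975

1.197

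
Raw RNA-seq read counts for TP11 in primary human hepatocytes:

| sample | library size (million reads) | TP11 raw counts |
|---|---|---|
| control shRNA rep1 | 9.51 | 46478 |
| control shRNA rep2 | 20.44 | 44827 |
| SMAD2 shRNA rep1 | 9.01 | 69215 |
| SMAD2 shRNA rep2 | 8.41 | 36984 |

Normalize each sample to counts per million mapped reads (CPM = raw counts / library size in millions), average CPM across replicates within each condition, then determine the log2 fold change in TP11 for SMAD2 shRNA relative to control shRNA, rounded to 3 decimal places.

CPM(control shRNA rep1) = 46478 / 9.51 = 4887.2766
CPM(control shRNA rep2) = 44827 / 20.44 = 2193.1018
CPM(SMAD2 shRNA rep1) = 69215 / 9.01 = 7682.0200
CPM(SMAD2 shRNA rep2) = 36984 / 8.41 = 4397.6219
mean CPM(control shRNA) = 3540.1892; mean CPM(SMAD2 shRNA) = 6039.8209
Fold change = 6039.8209 / 3540.1892 = 1.70607
log2(1.70607) = 0.7707

0.771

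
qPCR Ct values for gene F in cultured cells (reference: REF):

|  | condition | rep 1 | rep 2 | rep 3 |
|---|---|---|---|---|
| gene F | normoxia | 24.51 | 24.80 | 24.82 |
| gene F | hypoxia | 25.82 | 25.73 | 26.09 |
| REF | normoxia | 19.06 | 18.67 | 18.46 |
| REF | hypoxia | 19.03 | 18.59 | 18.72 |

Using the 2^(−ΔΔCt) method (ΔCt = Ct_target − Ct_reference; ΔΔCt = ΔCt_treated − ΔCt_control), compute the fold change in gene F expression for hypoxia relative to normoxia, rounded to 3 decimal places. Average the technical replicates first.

0.460

Mean Ct: gene F normoxia 24.710; gene F hypoxia 25.880; REF normoxia 18.730; REF hypoxia 18.780
ΔCt(normoxia) = 24.710 − 18.730 = 5.980
ΔCt(hypoxia) = 25.880 − 18.780 = 7.100
ΔΔCt = 7.100 − 5.980 = 1.120
Fold change = 2^(−1.120) = 0.4601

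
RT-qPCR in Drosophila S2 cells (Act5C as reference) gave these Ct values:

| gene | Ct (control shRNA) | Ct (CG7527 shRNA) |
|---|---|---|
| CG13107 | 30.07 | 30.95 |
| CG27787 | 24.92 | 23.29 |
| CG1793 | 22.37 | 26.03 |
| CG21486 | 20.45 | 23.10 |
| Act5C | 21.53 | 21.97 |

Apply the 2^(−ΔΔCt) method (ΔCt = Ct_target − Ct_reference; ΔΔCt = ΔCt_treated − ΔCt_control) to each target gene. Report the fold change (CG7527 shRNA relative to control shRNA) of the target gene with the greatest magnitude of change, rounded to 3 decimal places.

0.107

CG13107: ΔΔCt = (30.95−21.97) − (30.07−21.53) = 8.98 − 8.54 = 0.44; fold change = 2^-0.44 = 0.737
CG27787: ΔΔCt = (23.29−21.97) − (24.92−21.53) = 1.32 − 3.39 = -2.07; fold change = 2^2.07 = 4.199
CG1793: ΔΔCt = (26.03−21.97) − (22.37−21.53) = 4.06 − 0.84 = 3.22; fold change = 2^-3.22 = 0.107
CG21486: ΔΔCt = (23.10−21.97) − (20.45−21.53) = 1.13 − (-1.08) = 2.21; fold change = 2^-2.21 = 0.216
CG1793 has the largest |ΔΔCt| = 3.22.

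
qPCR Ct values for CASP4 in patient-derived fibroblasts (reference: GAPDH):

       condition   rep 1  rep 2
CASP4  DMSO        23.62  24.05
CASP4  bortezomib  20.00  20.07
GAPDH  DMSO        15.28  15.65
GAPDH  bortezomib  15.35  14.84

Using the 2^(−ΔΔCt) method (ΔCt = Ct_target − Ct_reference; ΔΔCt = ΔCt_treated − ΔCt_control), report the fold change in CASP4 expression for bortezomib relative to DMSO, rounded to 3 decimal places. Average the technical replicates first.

Mean Ct: CASP4 DMSO 23.835; CASP4 bortezomib 20.035; GAPDH DMSO 15.465; GAPDH bortezomib 15.095
ΔCt(DMSO) = 23.835 − 15.465 = 8.370
ΔCt(bortezomib) = 20.035 − 15.095 = 4.940
ΔΔCt = 4.940 − 8.370 = -3.430
Fold change = 2^(−(-3.430)) = 2^3.430 = 10.7779

10.778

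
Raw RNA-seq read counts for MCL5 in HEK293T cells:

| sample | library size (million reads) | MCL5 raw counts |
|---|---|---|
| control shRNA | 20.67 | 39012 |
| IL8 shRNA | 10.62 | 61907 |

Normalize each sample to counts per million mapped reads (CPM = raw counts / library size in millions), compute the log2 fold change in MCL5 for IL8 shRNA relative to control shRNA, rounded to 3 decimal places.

1.627

CPM(control shRNA) = 39012 / 20.67 = 1887.3730
CPM(IL8 shRNA) = 61907 / 10.62 = 5829.2844
Fold change = 5829.2844 / 1887.3730 = 3.08857
log2(3.08857) = 1.6269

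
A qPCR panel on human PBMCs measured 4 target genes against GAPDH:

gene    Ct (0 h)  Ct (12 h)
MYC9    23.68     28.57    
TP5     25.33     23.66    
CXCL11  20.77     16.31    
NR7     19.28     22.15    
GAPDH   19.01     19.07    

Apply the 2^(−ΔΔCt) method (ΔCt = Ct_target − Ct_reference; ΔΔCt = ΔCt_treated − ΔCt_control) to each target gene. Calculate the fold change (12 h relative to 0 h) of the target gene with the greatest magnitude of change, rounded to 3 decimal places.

MYC9: ΔΔCt = (28.57−19.07) − (23.68−19.01) = 9.50 − 4.67 = 4.83; fold change = 2^-4.83 = 0.035
TP5: ΔΔCt = (23.66−19.07) − (25.33−19.01) = 4.59 − 6.32 = -1.73; fold change = 2^1.73 = 3.317
CXCL11: ΔΔCt = (16.31−19.07) − (20.77−19.01) = -2.76 − 1.76 = -4.52; fold change = 2^4.52 = 22.943
NR7: ΔΔCt = (22.15−19.07) − (19.28−19.01) = 3.08 − 0.27 = 2.81; fold change = 2^-2.81 = 0.143
MYC9 has the largest |ΔΔCt| = 4.83.

0.035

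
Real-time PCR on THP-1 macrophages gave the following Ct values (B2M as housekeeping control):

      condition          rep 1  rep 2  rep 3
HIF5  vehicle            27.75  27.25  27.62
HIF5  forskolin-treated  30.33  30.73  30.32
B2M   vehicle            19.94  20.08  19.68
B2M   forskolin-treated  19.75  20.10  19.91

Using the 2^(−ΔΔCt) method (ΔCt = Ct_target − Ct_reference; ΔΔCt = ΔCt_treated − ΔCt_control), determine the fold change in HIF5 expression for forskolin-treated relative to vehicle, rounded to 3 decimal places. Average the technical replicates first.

Mean Ct: HIF5 vehicle 27.540; HIF5 forskolin-treated 30.460; B2M vehicle 19.900; B2M forskolin-treated 19.920
ΔCt(vehicle) = 27.540 − 19.900 = 7.640
ΔCt(forskolin-treated) = 30.460 − 19.920 = 10.540
ΔΔCt = 10.540 − 7.640 = 2.900
Fold change = 2^(−2.900) = 0.1340

0.134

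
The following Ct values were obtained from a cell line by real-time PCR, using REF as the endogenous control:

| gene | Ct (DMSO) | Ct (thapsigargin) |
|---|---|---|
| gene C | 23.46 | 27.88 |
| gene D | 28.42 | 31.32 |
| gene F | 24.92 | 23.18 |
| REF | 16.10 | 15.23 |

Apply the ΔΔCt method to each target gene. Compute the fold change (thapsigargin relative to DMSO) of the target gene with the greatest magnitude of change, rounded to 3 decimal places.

0.026

gene C: ΔΔCt = (27.88−15.23) − (23.46−16.10) = 12.65 − 7.36 = 5.29; fold change = 2^-5.29 = 0.026
gene D: ΔΔCt = (31.32−15.23) − (28.42−16.10) = 16.09 − 12.32 = 3.77; fold change = 2^-3.77 = 0.073
gene F: ΔΔCt = (23.18−15.23) − (24.92−16.10) = 7.95 − 8.82 = -0.87; fold change = 2^0.87 = 1.828
gene C has the largest |ΔΔCt| = 5.29.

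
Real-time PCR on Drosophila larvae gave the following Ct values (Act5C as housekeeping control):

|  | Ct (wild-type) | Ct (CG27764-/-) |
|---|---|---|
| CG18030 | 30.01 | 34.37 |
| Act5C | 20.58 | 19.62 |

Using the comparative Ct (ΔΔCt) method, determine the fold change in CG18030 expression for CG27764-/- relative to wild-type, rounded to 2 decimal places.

ΔCt(wild-type) = 30.010 − 20.580 = 9.430
ΔCt(CG27764-/-) = 34.370 − 19.620 = 14.750
ΔΔCt = 14.750 − 9.430 = 5.320
Fold change = 2^(−5.320) = 0.025

0.03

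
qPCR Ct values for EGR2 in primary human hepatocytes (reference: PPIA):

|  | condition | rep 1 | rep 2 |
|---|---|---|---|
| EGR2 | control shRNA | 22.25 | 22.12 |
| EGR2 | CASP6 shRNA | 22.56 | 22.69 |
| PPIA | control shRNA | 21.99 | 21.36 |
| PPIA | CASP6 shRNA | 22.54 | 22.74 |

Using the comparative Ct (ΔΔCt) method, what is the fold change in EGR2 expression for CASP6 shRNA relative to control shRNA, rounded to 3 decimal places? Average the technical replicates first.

Mean Ct: EGR2 control shRNA 22.185; EGR2 CASP6 shRNA 22.625; PPIA control shRNA 21.675; PPIA CASP6 shRNA 22.640
ΔCt(control shRNA) = 22.185 − 21.675 = 0.510
ΔCt(CASP6 shRNA) = 22.625 − 22.640 = -0.015
ΔΔCt = -0.015 − 0.510 = -0.525
Fold change = 2^(−(-0.525)) = 2^0.525 = 1.4389

1.439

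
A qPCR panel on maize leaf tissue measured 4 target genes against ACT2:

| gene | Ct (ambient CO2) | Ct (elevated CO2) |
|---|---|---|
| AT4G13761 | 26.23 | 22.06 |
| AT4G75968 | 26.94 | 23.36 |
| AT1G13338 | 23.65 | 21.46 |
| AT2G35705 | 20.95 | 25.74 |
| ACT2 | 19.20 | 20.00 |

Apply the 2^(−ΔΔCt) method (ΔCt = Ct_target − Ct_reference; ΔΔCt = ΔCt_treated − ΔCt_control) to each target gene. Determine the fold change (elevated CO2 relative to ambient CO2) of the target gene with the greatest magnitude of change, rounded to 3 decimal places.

31.341

AT4G13761: ΔΔCt = (22.06−20.00) − (26.23−19.20) = 2.06 − 7.03 = -4.97; fold change = 2^4.97 = 31.341
AT4G75968: ΔΔCt = (23.36−20.00) − (26.94−19.20) = 3.36 − 7.74 = -4.38; fold change = 2^4.38 = 20.821
AT1G13338: ΔΔCt = (21.46−20.00) − (23.65−19.20) = 1.46 − 4.45 = -2.99; fold change = 2^2.99 = 7.945
AT2G35705: ΔΔCt = (25.74−20.00) − (20.95−19.20) = 5.74 − 1.75 = 3.99; fold change = 2^-3.99 = 0.063
AT4G13761 has the largest |ΔΔCt| = 4.97.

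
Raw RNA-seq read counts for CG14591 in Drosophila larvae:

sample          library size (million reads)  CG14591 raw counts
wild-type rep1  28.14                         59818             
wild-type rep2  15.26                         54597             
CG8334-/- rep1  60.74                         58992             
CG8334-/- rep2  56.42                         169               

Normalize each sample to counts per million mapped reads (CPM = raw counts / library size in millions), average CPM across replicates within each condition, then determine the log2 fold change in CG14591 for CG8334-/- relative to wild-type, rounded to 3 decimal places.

-2.550

CPM(wild-type rep1) = 59818 / 28.14 = 2125.7285
CPM(wild-type rep2) = 54597 / 15.26 = 3577.7851
CPM(CG8334-/- rep1) = 58992 / 60.74 = 971.2216
CPM(CG8334-/- rep2) = 169 / 56.42 = 2.9954
mean CPM(wild-type) = 2851.7568; mean CPM(CG8334-/-) = 487.1085
Fold change = 487.1085 / 2851.7568 = 0.17081
log2(0.17081) = -2.5495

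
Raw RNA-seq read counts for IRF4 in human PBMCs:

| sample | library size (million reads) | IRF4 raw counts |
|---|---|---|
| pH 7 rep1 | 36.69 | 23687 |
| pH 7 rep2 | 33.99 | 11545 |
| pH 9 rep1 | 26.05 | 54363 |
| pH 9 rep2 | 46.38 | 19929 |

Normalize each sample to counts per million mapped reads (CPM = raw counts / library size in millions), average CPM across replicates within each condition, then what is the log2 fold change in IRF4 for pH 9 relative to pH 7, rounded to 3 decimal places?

CPM(pH 7 rep1) = 23687 / 36.69 = 645.5983
CPM(pH 7 rep2) = 11545 / 33.99 = 339.6587
CPM(pH 9 rep1) = 54363 / 26.05 = 2086.8714
CPM(pH 9 rep2) = 19929 / 46.38 = 429.6895
mean CPM(pH 7) = 492.6285; mean CPM(pH 9) = 1258.2805
Fold change = 1258.2805 / 492.6285 = 2.55422
log2(2.55422) = 1.3529

1.353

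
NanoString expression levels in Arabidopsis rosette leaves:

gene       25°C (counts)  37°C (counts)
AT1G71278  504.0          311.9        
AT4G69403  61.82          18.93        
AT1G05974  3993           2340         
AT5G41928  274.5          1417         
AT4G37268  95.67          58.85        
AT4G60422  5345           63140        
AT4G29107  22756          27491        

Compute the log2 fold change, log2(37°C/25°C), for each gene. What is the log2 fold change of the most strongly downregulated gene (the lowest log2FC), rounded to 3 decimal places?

-1.707

log2(311.9/504.0) = -0.692  (AT1G71278)
log2(18.93/61.82) = -1.707  (AT4G69403)
log2(2340/3993) = -0.771  (AT1G05974)
log2(1417/274.5) = 2.368  (AT5G41928)
log2(58.85/95.67) = -0.701  (AT4G37268)
log2(63140/5345) = 3.562  (AT4G60422)
log2(27491/22756) = 0.273  (AT4G29107)
AT4G69403 is most strongly downregulated.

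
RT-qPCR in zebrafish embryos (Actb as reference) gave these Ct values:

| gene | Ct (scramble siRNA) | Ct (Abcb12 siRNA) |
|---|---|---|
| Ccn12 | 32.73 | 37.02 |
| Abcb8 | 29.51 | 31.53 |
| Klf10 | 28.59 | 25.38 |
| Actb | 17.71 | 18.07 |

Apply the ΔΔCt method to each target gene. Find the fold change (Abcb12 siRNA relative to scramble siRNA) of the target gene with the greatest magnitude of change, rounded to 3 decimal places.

0.066

Ccn12: ΔΔCt = (37.02−18.07) − (32.73−17.71) = 18.95 − 15.02 = 3.93; fold change = 2^-3.93 = 0.066
Abcb8: ΔΔCt = (31.53−18.07) − (29.51−17.71) = 13.46 − 11.80 = 1.66; fold change = 2^-1.66 = 0.316
Klf10: ΔΔCt = (25.38−18.07) − (28.59−17.71) = 7.31 − 10.88 = -3.57; fold change = 2^3.57 = 11.876
Ccn12 has the largest |ΔΔCt| = 3.93.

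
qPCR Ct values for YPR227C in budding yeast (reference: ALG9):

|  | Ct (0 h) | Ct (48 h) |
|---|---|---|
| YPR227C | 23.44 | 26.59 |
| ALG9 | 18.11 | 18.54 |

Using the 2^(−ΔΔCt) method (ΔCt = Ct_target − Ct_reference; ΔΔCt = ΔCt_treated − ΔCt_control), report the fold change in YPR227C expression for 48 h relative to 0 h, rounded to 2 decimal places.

ΔCt(0 h) = 23.440 − 18.110 = 5.330
ΔCt(48 h) = 26.590 − 18.540 = 8.050
ΔΔCt = 8.050 − 5.330 = 2.720
Fold change = 2^(−2.720) = 0.152

0.15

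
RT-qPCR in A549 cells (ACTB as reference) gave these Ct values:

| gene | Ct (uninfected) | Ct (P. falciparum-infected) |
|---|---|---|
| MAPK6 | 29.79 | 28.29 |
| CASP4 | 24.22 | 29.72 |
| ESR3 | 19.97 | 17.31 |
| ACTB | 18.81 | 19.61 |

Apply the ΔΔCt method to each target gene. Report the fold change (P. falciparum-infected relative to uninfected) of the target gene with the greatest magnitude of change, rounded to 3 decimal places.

0.038

MAPK6: ΔΔCt = (28.29−19.61) − (29.79−18.81) = 8.68 − 10.98 = -2.30; fold change = 2^2.30 = 4.925
CASP4: ΔΔCt = (29.72−19.61) − (24.22−18.81) = 10.11 − 5.41 = 4.70; fold change = 2^-4.70 = 0.038
ESR3: ΔΔCt = (17.31−19.61) − (19.97−18.81) = -2.30 − 1.16 = -3.46; fold change = 2^3.46 = 11.004
CASP4 has the largest |ΔΔCt| = 4.70.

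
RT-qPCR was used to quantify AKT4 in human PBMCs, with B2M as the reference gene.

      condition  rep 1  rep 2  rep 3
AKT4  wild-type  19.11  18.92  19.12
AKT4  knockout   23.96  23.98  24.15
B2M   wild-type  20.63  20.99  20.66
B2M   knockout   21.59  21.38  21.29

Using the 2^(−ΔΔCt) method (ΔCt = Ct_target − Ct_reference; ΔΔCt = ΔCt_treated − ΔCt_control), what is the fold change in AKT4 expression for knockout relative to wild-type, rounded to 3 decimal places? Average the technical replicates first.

0.050

Mean Ct: AKT4 wild-type 19.050; AKT4 knockout 24.030; B2M wild-type 20.760; B2M knockout 21.420
ΔCt(wild-type) = 19.050 − 20.760 = -1.710
ΔCt(knockout) = 24.030 − 21.420 = 2.610
ΔΔCt = 2.610 − (-1.710) = 4.320
Fold change = 2^(−4.320) = 0.0501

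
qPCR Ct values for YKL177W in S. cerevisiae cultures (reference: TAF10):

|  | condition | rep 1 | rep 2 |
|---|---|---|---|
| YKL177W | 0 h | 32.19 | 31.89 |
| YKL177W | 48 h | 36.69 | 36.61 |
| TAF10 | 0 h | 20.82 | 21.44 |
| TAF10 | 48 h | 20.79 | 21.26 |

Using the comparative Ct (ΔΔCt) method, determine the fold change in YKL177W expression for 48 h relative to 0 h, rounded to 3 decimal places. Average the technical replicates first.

0.038

Mean Ct: YKL177W 0 h 32.040; YKL177W 48 h 36.650; TAF10 0 h 21.130; TAF10 48 h 21.025
ΔCt(0 h) = 32.040 − 21.130 = 10.910
ΔCt(48 h) = 36.650 − 21.025 = 15.625
ΔΔCt = 15.625 − 10.910 = 4.715
Fold change = 2^(−4.715) = 0.0381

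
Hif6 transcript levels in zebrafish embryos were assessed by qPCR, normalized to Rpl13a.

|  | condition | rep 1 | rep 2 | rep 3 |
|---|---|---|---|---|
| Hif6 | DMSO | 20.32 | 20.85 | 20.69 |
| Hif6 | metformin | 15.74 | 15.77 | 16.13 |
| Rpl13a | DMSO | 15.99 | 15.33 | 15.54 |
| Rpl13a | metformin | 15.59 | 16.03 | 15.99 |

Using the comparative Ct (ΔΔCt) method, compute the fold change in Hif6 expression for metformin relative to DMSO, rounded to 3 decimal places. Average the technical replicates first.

Mean Ct: Hif6 DMSO 20.620; Hif6 metformin 15.880; Rpl13a DMSO 15.620; Rpl13a metformin 15.870
ΔCt(DMSO) = 20.620 − 15.620 = 5.000
ΔCt(metformin) = 15.880 − 15.870 = 0.010
ΔΔCt = 0.010 − 5.000 = -4.990
Fold change = 2^(−(-4.990)) = 2^4.990 = 31.7790

31.779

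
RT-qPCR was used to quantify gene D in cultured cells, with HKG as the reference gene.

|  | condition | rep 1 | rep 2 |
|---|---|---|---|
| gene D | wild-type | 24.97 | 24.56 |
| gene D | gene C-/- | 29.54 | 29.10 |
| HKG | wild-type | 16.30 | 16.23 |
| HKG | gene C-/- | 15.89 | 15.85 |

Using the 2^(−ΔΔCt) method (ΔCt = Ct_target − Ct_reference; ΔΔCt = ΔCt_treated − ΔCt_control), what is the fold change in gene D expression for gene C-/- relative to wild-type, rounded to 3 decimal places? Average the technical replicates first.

0.032

Mean Ct: gene D wild-type 24.765; gene D gene C-/- 29.320; HKG wild-type 16.265; HKG gene C-/- 15.870
ΔCt(wild-type) = 24.765 − 16.265 = 8.500
ΔCt(gene C-/-) = 29.320 − 15.870 = 13.450
ΔΔCt = 13.450 − 8.500 = 4.950
Fold change = 2^(−4.950) = 0.0324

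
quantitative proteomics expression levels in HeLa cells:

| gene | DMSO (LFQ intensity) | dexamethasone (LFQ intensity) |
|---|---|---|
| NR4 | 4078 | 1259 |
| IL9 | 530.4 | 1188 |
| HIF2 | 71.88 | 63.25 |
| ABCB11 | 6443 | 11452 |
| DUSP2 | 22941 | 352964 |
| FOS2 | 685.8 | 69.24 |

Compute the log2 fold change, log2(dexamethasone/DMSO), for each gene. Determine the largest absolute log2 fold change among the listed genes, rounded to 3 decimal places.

3.944

log2(1259/4078) = -1.696  (NR4)
log2(1188/530.4) = 1.163  (IL9)
log2(63.25/71.88) = -0.185  (HIF2)
log2(11452/6443) = 0.830  (ABCB11)
log2(352964/22941) = 3.944  (DUSP2)
log2(69.24/685.8) = -3.308  (FOS2)
The largest magnitude belongs to DUSP2.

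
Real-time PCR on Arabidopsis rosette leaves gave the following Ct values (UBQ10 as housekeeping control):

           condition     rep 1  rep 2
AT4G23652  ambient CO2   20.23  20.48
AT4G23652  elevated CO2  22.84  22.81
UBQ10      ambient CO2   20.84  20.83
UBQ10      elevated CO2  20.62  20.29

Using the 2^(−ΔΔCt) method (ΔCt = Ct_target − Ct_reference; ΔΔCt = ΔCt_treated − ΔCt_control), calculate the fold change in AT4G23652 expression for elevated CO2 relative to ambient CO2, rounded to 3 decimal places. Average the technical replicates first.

0.139

Mean Ct: AT4G23652 ambient CO2 20.355; AT4G23652 elevated CO2 22.825; UBQ10 ambient CO2 20.835; UBQ10 elevated CO2 20.455
ΔCt(ambient CO2) = 20.355 − 20.835 = -0.480
ΔCt(elevated CO2) = 22.825 − 20.455 = 2.370
ΔΔCt = 2.370 − (-0.480) = 2.850
Fold change = 2^(−2.850) = 0.1387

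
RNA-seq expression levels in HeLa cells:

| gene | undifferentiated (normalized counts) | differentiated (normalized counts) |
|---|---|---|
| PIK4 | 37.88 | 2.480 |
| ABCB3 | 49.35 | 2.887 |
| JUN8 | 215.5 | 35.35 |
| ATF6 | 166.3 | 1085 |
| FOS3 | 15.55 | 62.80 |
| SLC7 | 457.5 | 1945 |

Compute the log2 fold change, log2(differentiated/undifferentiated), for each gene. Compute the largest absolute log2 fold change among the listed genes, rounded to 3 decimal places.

log2(2.480/37.88) = -3.933  (PIK4)
log2(2.887/49.35) = -4.095  (ABCB3)
log2(35.35/215.5) = -2.608  (JUN8)
log2(1085/166.3) = 2.706  (ATF6)
log2(62.80/15.55) = 2.014  (FOS3)
log2(1945/457.5) = 2.088  (SLC7)
The largest magnitude belongs to ABCB3.

4.095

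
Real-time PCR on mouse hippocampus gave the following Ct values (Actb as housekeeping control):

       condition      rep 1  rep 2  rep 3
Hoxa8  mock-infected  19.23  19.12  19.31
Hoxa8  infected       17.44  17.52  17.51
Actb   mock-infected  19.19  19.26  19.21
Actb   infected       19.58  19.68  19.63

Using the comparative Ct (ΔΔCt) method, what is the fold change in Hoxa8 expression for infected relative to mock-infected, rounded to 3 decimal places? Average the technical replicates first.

Mean Ct: Hoxa8 mock-infected 19.220; Hoxa8 infected 17.490; Actb mock-infected 19.220; Actb infected 19.630
ΔCt(mock-infected) = 19.220 − 19.220 = -0.000
ΔCt(infected) = 17.490 − 19.630 = -2.140
ΔΔCt = -2.140 − (-0.000) = -2.140
Fold change = 2^(−(-2.140)) = 2^2.140 = 4.4076

4.408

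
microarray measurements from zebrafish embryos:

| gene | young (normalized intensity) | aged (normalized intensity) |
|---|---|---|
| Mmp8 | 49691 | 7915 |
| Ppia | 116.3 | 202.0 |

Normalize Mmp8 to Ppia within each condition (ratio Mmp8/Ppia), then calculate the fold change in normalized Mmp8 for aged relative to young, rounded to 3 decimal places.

Mmp8/Ppia (young) = 49691 / 116.3 = 427.27
Mmp8/Ppia (aged) = 7915 / 202.0 = 39.183
Fold change = 39.183 / 427.27 = 0.0917

0.092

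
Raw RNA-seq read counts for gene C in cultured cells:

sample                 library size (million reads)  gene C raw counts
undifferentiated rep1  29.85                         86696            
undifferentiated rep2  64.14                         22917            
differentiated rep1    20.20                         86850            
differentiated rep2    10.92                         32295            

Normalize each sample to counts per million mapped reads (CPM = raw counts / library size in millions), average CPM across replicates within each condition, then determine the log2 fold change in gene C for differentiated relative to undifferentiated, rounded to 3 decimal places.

CPM(undifferentiated rep1) = 86696 / 29.85 = 2904.3886
CPM(undifferentiated rep2) = 22917 / 64.14 = 357.2965
CPM(differentiated rep1) = 86850 / 20.20 = 4299.5050
CPM(differentiated rep2) = 32295 / 10.92 = 2957.4176
mean CPM(undifferentiated) = 1630.8426; mean CPM(differentiated) = 3628.4613
Fold change = 3628.4613 / 1630.8426 = 2.22490
log2(2.22490) = 1.1537

1.154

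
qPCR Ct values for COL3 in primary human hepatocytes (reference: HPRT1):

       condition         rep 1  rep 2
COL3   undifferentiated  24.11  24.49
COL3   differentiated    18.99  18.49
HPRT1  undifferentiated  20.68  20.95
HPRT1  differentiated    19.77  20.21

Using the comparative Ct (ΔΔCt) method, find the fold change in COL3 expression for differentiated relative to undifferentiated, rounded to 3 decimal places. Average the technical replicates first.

26.630

Mean Ct: COL3 undifferentiated 24.300; COL3 differentiated 18.740; HPRT1 undifferentiated 20.815; HPRT1 differentiated 19.990
ΔCt(undifferentiated) = 24.300 − 20.815 = 3.485
ΔCt(differentiated) = 18.740 − 19.990 = -1.250
ΔΔCt = -1.250 − 3.485 = -4.735
Fold change = 2^(−(-4.735)) = 2^4.735 = 26.6304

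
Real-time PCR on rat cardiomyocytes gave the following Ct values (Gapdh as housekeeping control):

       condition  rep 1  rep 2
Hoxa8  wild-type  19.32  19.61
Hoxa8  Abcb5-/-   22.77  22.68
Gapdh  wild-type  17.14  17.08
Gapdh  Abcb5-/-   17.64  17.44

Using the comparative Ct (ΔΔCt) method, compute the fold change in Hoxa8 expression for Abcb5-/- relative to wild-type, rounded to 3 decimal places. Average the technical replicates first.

0.141

Mean Ct: Hoxa8 wild-type 19.465; Hoxa8 Abcb5-/- 22.725; Gapdh wild-type 17.110; Gapdh Abcb5-/- 17.540
ΔCt(wild-type) = 19.465 − 17.110 = 2.355
ΔCt(Abcb5-/-) = 22.725 − 17.540 = 5.185
ΔΔCt = 5.185 − 2.355 = 2.830
Fold change = 2^(−2.830) = 0.1406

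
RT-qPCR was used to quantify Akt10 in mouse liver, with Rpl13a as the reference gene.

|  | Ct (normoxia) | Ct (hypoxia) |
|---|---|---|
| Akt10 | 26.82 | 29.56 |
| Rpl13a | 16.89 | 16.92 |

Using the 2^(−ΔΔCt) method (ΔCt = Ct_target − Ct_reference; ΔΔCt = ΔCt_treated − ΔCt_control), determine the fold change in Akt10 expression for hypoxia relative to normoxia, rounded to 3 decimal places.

ΔCt(normoxia) = 26.820 − 16.890 = 9.930
ΔCt(hypoxia) = 29.560 − 16.920 = 12.640
ΔΔCt = 12.640 − 9.930 = 2.710
Fold change = 2^(−2.710) = 0.1528

0.153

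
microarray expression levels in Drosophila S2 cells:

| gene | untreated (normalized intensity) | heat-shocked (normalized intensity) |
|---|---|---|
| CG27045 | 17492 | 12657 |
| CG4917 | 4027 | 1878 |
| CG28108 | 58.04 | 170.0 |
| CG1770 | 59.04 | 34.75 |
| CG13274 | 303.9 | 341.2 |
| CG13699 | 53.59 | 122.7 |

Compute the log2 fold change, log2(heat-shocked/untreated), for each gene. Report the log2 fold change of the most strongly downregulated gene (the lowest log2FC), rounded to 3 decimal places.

log2(12657/17492) = -0.467  (CG27045)
log2(1878/4027) = -1.101  (CG4917)
log2(170.0/58.04) = 1.550  (CG28108)
log2(34.75/59.04) = -0.765  (CG1770)
log2(341.2/303.9) = 0.167  (CG13274)
log2(122.7/53.59) = 1.195  (CG13699)
CG4917 is most strongly downregulated.

-1.101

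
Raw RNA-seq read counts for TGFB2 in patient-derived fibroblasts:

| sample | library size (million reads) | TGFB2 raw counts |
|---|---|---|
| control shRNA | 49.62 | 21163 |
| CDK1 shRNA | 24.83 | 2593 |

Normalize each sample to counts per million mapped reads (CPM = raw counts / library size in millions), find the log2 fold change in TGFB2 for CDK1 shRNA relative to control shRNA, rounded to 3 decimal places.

-2.030

CPM(control shRNA) = 21163 / 49.62 = 426.5014
CPM(CDK1 shRNA) = 2593 / 24.83 = 104.4301
Fold change = 104.4301 / 426.5014 = 0.24485
log2(0.24485) = -2.0300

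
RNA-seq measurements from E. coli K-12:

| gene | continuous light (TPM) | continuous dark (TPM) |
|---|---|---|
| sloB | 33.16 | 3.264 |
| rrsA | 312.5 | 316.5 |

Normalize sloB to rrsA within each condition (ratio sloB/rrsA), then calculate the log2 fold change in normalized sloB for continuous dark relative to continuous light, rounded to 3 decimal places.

sloB/rrsA (continuous light) = 33.16 / 312.5 = 0.10611
sloB/rrsA (continuous dark) = 3.264 / 316.5 = 0.010313
Fold change = 0.010313 / 0.10611 = 0.0972
log2(0.0972) = -3.3631

-3.363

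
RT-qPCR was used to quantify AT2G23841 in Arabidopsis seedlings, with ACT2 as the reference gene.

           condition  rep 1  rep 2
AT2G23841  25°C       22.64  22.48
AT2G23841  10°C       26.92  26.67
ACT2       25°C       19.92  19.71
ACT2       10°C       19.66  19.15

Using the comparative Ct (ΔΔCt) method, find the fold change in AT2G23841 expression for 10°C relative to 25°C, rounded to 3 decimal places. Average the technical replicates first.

Mean Ct: AT2G23841 25°C 22.560; AT2G23841 10°C 26.795; ACT2 25°C 19.815; ACT2 10°C 19.405
ΔCt(25°C) = 22.560 − 19.815 = 2.745
ΔCt(10°C) = 26.795 − 19.405 = 7.390
ΔΔCt = 7.390 − 2.745 = 4.645
Fold change = 2^(−4.645) = 0.0400

0.040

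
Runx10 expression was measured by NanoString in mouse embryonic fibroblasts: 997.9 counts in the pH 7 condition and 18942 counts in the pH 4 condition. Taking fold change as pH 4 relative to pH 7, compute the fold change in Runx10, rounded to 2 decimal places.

18.98

Fold change = 18942 / 997.9 = 18.982
Runx10 is upregulated.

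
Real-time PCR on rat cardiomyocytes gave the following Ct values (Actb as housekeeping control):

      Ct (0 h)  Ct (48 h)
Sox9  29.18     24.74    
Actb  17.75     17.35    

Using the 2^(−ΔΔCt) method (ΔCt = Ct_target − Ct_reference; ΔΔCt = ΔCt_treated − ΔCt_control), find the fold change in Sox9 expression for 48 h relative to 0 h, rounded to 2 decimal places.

16.45

ΔCt(0 h) = 29.180 − 17.750 = 11.430
ΔCt(48 h) = 24.740 − 17.350 = 7.390
ΔΔCt = 7.390 − 11.430 = -4.040
Fold change = 2^(−(-4.040)) = 2^4.040 = 16.450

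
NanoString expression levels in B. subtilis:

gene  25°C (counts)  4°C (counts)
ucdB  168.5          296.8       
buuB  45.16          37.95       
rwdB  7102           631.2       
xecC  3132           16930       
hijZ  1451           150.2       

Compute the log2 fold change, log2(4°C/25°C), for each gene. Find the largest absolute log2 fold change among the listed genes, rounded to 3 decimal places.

log2(296.8/168.5) = 0.817  (ucdB)
log2(37.95/45.16) = -0.251  (buuB)
log2(631.2/7102) = -3.492  (rwdB)
log2(16930/3132) = 2.434  (xecC)
log2(150.2/1451) = -3.272  (hijZ)
The largest magnitude belongs to rwdB.

3.492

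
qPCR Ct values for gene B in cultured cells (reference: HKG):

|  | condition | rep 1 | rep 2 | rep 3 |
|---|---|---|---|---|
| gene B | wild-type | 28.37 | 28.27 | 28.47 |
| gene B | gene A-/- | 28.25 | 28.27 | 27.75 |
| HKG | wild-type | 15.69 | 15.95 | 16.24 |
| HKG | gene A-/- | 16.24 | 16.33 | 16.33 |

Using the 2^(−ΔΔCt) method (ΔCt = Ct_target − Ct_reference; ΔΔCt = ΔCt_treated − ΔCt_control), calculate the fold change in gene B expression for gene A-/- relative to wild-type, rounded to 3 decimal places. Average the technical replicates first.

1.537

Mean Ct: gene B wild-type 28.370; gene B gene A-/- 28.090; HKG wild-type 15.960; HKG gene A-/- 16.300
ΔCt(wild-type) = 28.370 − 15.960 = 12.410
ΔCt(gene A-/-) = 28.090 − 16.300 = 11.790
ΔΔCt = 11.790 − 12.410 = -0.620
Fold change = 2^(−(-0.620)) = 2^0.620 = 1.5369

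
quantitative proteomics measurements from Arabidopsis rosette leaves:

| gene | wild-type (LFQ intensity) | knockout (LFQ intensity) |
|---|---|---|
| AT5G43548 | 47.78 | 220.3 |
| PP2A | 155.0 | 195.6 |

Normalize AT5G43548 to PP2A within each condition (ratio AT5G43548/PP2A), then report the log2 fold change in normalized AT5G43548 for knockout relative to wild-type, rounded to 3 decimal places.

1.869

AT5G43548/PP2A (wild-type) = 47.78 / 155.0 = 0.30826
AT5G43548/PP2A (knockout) = 220.3 / 195.6 = 1.1263
Fold change = 1.1263 / 0.30826 = 3.6537
log2(3.6537) = 1.8694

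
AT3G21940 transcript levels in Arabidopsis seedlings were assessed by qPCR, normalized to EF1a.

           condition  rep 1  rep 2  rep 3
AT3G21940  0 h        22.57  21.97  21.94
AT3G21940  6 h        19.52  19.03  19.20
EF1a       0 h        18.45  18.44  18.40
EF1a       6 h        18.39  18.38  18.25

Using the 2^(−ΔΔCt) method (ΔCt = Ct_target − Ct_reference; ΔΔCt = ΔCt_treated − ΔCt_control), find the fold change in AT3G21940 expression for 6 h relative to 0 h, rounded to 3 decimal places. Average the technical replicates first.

7.062

Mean Ct: AT3G21940 0 h 22.160; AT3G21940 6 h 19.250; EF1a 0 h 18.430; EF1a 6 h 18.340
ΔCt(0 h) = 22.160 − 18.430 = 3.730
ΔCt(6 h) = 19.250 − 18.340 = 0.910
ΔΔCt = 0.910 − 3.730 = -2.820
Fold change = 2^(−(-2.820)) = 2^2.820 = 7.0616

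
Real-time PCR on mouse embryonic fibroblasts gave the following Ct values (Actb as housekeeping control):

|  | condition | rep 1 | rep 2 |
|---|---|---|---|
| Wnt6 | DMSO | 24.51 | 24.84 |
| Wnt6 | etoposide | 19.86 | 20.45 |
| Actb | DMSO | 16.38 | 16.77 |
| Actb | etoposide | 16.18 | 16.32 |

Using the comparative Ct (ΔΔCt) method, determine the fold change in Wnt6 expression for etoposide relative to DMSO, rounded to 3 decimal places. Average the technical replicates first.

18.316

Mean Ct: Wnt6 DMSO 24.675; Wnt6 etoposide 20.155; Actb DMSO 16.575; Actb etoposide 16.250
ΔCt(DMSO) = 24.675 − 16.575 = 8.100
ΔCt(etoposide) = 20.155 − 16.250 = 3.905
ΔΔCt = 3.905 − 8.100 = -4.195
Fold change = 2^(−(-4.195)) = 2^4.195 = 18.3156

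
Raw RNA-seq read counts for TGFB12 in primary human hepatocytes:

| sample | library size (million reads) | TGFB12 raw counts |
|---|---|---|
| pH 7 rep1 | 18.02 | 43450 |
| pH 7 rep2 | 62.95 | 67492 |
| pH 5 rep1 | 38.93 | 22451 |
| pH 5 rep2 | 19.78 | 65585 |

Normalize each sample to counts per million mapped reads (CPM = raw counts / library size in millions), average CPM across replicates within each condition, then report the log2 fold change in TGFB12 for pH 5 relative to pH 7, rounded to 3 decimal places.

CPM(pH 7 rep1) = 43450 / 18.02 = 2411.2098
CPM(pH 7 rep2) = 67492 / 62.95 = 1072.1525
CPM(pH 5 rep1) = 22451 / 38.93 = 576.7018
CPM(pH 5 rep2) = 65585 / 19.78 = 3315.7230
mean CPM(pH 7) = 1741.6811; mean CPM(pH 5) = 1946.2124
Fold change = 1946.2124 / 1741.6811 = 1.11743
log2(1.11743) = 0.1602

0.160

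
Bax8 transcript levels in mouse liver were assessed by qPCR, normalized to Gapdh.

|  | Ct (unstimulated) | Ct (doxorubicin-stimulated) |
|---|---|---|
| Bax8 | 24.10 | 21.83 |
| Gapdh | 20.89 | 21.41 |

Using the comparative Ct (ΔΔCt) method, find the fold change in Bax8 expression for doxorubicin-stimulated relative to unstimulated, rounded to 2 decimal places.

6.92

ΔCt(unstimulated) = 24.100 − 20.890 = 3.210
ΔCt(doxorubicin-stimulated) = 21.830 − 21.410 = 0.420
ΔΔCt = 0.420 − 3.210 = -2.790
Fold change = 2^(−(-2.790)) = 2^2.790 = 6.916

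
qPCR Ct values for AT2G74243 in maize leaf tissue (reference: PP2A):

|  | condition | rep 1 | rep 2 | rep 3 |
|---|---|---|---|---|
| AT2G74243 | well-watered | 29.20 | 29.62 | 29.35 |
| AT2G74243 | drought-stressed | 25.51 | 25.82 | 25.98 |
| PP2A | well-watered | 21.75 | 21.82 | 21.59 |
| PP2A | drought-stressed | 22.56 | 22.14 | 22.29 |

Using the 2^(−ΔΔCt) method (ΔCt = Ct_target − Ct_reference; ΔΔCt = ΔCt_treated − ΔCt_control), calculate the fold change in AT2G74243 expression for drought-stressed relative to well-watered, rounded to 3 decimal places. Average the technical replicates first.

Mean Ct: AT2G74243 well-watered 29.390; AT2G74243 drought-stressed 25.770; PP2A well-watered 21.720; PP2A drought-stressed 22.330
ΔCt(well-watered) = 29.390 − 21.720 = 7.670
ΔCt(drought-stressed) = 25.770 − 22.330 = 3.440
ΔΔCt = 3.440 − 7.670 = -4.230
Fold change = 2^(−(-4.230)) = 2^4.230 = 18.7654

18.765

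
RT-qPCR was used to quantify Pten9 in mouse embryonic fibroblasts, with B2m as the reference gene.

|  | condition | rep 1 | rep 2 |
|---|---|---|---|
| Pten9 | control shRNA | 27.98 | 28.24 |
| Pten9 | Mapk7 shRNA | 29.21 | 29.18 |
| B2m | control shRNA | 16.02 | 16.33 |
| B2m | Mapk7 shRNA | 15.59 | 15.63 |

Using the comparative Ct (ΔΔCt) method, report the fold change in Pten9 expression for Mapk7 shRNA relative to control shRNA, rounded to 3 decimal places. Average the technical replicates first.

0.319

Mean Ct: Pten9 control shRNA 28.110; Pten9 Mapk7 shRNA 29.195; B2m control shRNA 16.175; B2m Mapk7 shRNA 15.610
ΔCt(control shRNA) = 28.110 − 16.175 = 11.935
ΔCt(Mapk7 shRNA) = 29.195 − 15.610 = 13.585
ΔΔCt = 13.585 − 11.935 = 1.650
Fold change = 2^(−1.650) = 0.3186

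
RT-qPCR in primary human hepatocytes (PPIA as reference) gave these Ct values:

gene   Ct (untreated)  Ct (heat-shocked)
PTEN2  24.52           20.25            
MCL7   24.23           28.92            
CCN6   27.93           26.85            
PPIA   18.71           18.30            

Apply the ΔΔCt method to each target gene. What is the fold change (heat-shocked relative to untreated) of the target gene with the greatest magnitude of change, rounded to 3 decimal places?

0.029

PTEN2: ΔΔCt = (20.25−18.30) − (24.52−18.71) = 1.95 − 5.81 = -3.86; fold change = 2^3.86 = 14.520
MCL7: ΔΔCt = (28.92−18.30) − (24.23−18.71) = 10.62 − 5.52 = 5.10; fold change = 2^-5.10 = 0.029
CCN6: ΔΔCt = (26.85−18.30) − (27.93−18.71) = 8.55 − 9.22 = -0.67; fold change = 2^0.67 = 1.591
MCL7 has the largest |ΔΔCt| = 5.10.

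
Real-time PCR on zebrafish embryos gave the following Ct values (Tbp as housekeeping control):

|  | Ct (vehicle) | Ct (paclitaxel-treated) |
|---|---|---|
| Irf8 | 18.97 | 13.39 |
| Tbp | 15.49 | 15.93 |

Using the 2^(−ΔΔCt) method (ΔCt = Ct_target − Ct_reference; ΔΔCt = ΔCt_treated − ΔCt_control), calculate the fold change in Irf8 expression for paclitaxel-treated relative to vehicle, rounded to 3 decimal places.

64.893

ΔCt(vehicle) = 18.970 − 15.490 = 3.480
ΔCt(paclitaxel-treated) = 13.390 − 15.930 = -2.540
ΔΔCt = -2.540 − 3.480 = -6.020
Fold change = 2^(−(-6.020)) = 2^6.020 = 64.8934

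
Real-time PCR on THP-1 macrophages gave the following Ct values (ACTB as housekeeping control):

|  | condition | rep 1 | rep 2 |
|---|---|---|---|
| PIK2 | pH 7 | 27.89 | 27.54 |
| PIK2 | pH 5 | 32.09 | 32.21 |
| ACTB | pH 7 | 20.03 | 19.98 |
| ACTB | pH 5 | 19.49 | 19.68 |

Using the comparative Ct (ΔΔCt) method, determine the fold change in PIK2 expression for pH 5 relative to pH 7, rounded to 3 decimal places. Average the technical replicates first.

0.035

Mean Ct: PIK2 pH 7 27.715; PIK2 pH 5 32.150; ACTB pH 7 20.005; ACTB pH 5 19.585
ΔCt(pH 7) = 27.715 − 20.005 = 7.710
ΔCt(pH 5) = 32.150 − 19.585 = 12.565
ΔΔCt = 12.565 − 7.710 = 4.855
Fold change = 2^(−4.855) = 0.0346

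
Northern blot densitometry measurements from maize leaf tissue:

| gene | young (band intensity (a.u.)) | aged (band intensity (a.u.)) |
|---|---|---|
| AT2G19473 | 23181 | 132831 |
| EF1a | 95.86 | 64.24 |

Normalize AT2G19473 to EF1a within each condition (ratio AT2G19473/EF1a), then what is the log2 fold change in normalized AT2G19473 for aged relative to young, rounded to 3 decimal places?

3.096

AT2G19473/EF1a (young) = 23181 / 95.86 = 241.82
AT2G19473/EF1a (aged) = 132831 / 64.24 = 2067.7
Fold change = 2067.7 / 241.82 = 8.5507
log2(8.5507) = 3.0960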